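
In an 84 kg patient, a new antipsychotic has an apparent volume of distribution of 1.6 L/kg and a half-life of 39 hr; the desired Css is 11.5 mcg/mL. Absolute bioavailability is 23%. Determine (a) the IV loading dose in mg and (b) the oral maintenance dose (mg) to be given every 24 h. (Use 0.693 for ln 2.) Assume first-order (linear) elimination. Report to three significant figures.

(a) 1550 mg; (b) 2870 mg

Vd = 1.6 L/kg × 84 kg = 134.4 L
LD = Vd × C = 134.4 × 11.5 = 1546 mg
CL = 0.693 × Vd / t½ = 0.693 × 134.4 / 39 = 2.388 L/h
D = CL × Css × τ / F = 2.388 × 11.5 × 24 / 0.23 = 2866 mg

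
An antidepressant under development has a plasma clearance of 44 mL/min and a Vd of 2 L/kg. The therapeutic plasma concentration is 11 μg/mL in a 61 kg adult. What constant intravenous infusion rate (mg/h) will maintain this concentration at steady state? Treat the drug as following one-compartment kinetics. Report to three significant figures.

Convert clearance: 44 mL/min × 60 min/h ÷ 1000 mL/L = 2.640 L/h
Infusion rate = CL · Css = 2.640 L/h × 11 mg/L = 29.04 mg/h

29.0 mg/h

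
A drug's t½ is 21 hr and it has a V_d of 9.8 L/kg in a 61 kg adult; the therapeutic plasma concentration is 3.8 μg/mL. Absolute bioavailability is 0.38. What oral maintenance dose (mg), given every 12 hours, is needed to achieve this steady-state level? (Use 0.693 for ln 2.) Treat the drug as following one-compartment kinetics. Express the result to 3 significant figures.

Vd(total) = 61 kg × 9.8 L/kg = 597.8 L
CL = ln 2 · Vd / t½ = 0.693 × 597.8 / 21 = 19.73 L/h
D = CL × Css × τ / F = 19.73 × 3.8 × 12 / 0.38 = 2368 mg

2370 mg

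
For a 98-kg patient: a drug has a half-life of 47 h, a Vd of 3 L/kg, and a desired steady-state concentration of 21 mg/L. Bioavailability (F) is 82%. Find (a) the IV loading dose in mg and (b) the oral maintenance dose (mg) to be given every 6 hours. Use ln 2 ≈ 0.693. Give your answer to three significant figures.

Total Vd = 3 × 98 = 294.0 L
LD = Vd × C = 294.0 × 21 = 6174 mg
CL = 0.693 × Vd / t½ = 0.693 × 294.0 / 47 = 4.335 L/h
D = CL × Css × τ / F = 4.335 × 21 × 6 / 0.82 = 666.1 mg

(a) 6170 mg; (b) 666 mg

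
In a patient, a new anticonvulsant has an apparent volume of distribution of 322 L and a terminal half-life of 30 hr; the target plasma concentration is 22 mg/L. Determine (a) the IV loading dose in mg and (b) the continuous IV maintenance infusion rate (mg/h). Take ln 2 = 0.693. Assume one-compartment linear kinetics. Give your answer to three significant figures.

(a) 7080 mg; (b) 164 mg/h

LD = Vd × C = 322.0 × 22 = 7084 mg
CL = 0.693 × Vd / t½ = 0.693 × 322.0 / 30 = 7.438 L/h
Infusion rate = CL × Css = 7.438 × 22 = 163.6 mg/h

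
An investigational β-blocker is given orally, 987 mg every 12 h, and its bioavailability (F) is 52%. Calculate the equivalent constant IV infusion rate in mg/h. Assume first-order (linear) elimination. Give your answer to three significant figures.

Equivalent systemic input: infusion rate = F·D/τ.
Rate = 0.52 × 987 / 12 = 42.77 mg/h

42.8 mg/h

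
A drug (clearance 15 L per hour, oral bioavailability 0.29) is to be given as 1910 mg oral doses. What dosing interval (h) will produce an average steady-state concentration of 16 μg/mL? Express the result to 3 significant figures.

F·D/τ = CL·Css → τ = F·D / (CL·Css).
τ = 0.29 × 1910 / (15 × 16) = 2.308 h

2.31 h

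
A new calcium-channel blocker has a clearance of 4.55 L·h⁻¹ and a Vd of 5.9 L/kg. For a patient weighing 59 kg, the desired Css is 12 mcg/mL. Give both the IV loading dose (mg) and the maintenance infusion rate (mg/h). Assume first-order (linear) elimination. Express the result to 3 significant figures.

(a) 4180 mg; (b) 54.6 mg/h

Vd(total) = 59 kg × 5.9 L/kg = 348.1 L
Loading dose = Vd × C = 348.1 × 12 = 4177 mg
Maintenance: replace elimination → rate = CL × Css = 4.550 × 12 = 54.60 mg/h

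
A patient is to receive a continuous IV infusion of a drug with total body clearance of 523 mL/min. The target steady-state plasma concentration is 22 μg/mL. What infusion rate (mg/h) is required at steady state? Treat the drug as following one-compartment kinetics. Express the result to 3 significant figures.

Convert clearance: 523 mL/min × 60 min/h ÷ 1000 mL/L = 31.38 L/h
At steady state, infusion rate equals elimination rate: rate in = CL × Css.
Infusion rate = CL · Css = 31.38 L/h × 22 mg/L = 690.4 mg/h

690 mg/h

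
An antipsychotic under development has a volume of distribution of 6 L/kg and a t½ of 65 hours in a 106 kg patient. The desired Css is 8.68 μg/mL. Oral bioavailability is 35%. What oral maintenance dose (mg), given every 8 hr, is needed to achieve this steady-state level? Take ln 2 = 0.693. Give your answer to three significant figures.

Vd(total) = 106 kg × 6 L/kg = 636.0 L
CL = 0.693 × Vd / t½ = 0.693 × 636.0 / 65 = 6.781 L/h
D = CL × Css × τ / F = 6.781 × 8.68 × 8 / 0.35 = 1345 mg

1350 mg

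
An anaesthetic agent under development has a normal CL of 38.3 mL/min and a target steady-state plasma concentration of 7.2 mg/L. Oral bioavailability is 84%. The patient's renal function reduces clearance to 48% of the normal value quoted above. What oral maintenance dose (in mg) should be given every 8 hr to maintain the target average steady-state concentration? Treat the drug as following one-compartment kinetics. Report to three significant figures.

CL = 38.3 mL/min × 60/1000 = 2.298 L/h
Patient clearance = 0.48 × 2.298 = 1.103 L/h
At steady state, dose per interval replaces the amount cleared in that interval: F·D/τ = CL·Css.
D = CL × Css × τ / F = 1.103 × 7.2 × 8 / 0.84 = 75.63 mg

75.6 mg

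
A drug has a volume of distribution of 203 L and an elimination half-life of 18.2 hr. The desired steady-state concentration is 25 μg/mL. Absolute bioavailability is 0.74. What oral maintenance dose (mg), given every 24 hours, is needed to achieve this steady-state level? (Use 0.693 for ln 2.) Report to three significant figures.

6270 mg

k = 0.693/18.2 = 0.03808 h⁻¹, so CL = k·Vd = 0.03808 × 203.0 = 7.730 L/h
D = CL × Css × τ / F = 7.730 × 25 × 24 / 0.74 = 6268 mg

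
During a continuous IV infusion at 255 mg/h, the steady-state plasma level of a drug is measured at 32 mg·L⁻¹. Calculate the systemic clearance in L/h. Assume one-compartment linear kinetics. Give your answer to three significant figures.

7.97 L/h

At steady state, infusion rate = CL × Css, so CL = rate / Css.
CL = 255 / 32 = 7.969 L/h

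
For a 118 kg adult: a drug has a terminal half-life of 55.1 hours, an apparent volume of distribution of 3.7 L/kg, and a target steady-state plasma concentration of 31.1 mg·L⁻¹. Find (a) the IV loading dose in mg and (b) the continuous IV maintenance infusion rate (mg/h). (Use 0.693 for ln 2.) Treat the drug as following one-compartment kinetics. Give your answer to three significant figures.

Total Vd = 3.7 × 118 = 436.6 L
LD = Vd × C = 436.6 × 31.1 = 13580 mg
CL = 0.693 × Vd / t½ = 0.693 × 436.6 / 55.1 = 5.491 L/h
Infusion rate = CL × Css = 5.491 × 31.1 = 170.8 mg/h

(a) 13600 mg; (b) 171 mg/h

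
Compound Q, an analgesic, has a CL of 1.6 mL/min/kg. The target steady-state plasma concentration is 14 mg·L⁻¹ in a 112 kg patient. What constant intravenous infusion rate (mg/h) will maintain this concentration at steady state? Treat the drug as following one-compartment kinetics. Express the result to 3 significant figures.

151 mg/h

CL = 1.6 mL/min/kg × 112 kg = 179.2 mL/min = 179.2 × 60/1000 = 10.75 L/h
Rate = CL × Css = 10.75 × 14 = 150.5 mg/h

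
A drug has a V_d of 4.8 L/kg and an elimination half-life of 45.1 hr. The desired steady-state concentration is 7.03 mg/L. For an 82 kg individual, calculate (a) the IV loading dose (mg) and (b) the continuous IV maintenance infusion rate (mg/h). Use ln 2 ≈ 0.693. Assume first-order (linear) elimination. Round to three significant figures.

Vd(total) = 82 kg × 4.8 L/kg = 393.6 L
LD = Vd × C = 393.6 × 7.03 = 2767 mg
CL = 0.693 × Vd / t½ = 0.693 × 393.6 / 45.1 = 6.048 L/h
Infusion rate = CL × Css = 6.048 × 7.03 = 42.52 mg/h

(a) 2770 mg; (b) 42.5 mg/h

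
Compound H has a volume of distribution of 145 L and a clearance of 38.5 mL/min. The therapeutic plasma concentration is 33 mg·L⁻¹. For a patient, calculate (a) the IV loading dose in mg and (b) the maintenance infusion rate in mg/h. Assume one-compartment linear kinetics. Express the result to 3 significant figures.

Loading dose = Vd × C = 145.0 × 33 = 4785 mg
CL = 38.5 mL/min = 38.5 × 0.06 = 2.310 L/h
Infusion rate = 2.310 L/h × 33 mg/L = 76.23 mg/h

(a) 4790 mg; (b) 76.2 mg/h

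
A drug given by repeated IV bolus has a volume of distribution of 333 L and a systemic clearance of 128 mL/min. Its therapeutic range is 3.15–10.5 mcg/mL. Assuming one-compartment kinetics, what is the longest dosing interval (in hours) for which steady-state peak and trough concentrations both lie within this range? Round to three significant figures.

Convert clearance: 128 mL/min × 60 min/h ÷ 1000 mL/L = 7.680 L/h
k = CL / Vd = 7.680 / 333.0 = 0.02306 h⁻¹
Between IV bolus doses, concentration decays as C = C₀·e^(−kτ), so C_peak/C_trough = e^(kτ).
τ_max = ln(C_peak/C_trough) / k = ln(10.5/3.15) / 0.02306 = 1.204 / 0.02306 = 52.21 h

52.2 h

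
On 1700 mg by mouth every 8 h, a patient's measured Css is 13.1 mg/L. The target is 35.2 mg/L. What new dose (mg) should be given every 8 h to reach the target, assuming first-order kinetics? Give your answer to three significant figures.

4570 mg

For first-order elimination, Css ∝ F·D/(CL·τ); F and CL are unchanged, so Css ∝ D/τ.
D₂ = D₁ × (Css,target / Css,current) = 1700 × 35.2/13.1 = 4568 mg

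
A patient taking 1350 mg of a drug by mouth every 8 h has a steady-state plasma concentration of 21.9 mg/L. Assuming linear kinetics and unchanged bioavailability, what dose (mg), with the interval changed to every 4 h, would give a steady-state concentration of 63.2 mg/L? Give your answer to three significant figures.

1950 mg

With linear kinetics, Css is proportional to dose rate (D/τ) at fixed clearance.
D₂ = D₁ × (Css,target / Css,current) × (τ₂/τ₁) = 1350 × (63.2/21.9) × (4/8) = 1948 mg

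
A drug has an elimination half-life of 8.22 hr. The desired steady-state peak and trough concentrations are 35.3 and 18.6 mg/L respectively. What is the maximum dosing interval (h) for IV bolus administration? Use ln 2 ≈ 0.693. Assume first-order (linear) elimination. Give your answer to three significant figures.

k = 0.693 / t½ = 0.693 / 8.22 = 0.08431 h⁻¹
Between IV bolus doses, concentration decays as C = C₀·e^(−kτ), so C_peak/C_trough = e^(kτ).
τ_max = ln(C_peak/C_trough) / k = ln(35.3/18.6) / 0.08431 = 0.6407 / 0.08431 = 7.599 h

7.60 h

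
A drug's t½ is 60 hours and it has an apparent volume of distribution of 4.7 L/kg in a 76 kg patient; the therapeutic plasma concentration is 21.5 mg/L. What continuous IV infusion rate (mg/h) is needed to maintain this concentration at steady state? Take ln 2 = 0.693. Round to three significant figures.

88.7 mg/h

Vd(total) = 76 kg × 4.7 L/kg = 357.2 L
CL = ln 2 · Vd / t½ = 0.693 × 357.2 / 60 = 4.126 L/h
Infusion rate = CL × Css = 4.126 × 21.5 = 88.71 mg/h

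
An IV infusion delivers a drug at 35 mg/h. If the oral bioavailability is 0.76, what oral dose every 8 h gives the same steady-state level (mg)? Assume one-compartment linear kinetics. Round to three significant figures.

368 mg

To maintain the same Css, the systemic dosing rate must be unchanged: F·D/τ = infusion rate.
D = rate × τ / F = 35 × 8 / 0.76 = 368.4 mg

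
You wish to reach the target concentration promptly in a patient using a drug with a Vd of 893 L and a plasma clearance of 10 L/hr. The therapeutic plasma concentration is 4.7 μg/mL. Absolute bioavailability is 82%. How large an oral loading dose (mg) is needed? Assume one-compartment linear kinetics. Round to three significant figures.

5120 mg

LD = Vd × C / F = 893.0 × 4.700 / 0.82 = 5118 mg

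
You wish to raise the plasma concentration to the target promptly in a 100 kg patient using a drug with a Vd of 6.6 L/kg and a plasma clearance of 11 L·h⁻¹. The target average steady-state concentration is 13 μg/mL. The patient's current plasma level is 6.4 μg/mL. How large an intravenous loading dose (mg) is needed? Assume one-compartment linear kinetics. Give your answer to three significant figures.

Total Vd = 6.6 × 100 = 660.0 L
Loading dose depends on Vd (not clearance): it fills the distribution volume.
Concentration deficit ΔC = 13 − 6.4 = 6.600 mg/L
LD = Vd × ΔC = 660.0 × 6.600 = 4356 mg

4360 mg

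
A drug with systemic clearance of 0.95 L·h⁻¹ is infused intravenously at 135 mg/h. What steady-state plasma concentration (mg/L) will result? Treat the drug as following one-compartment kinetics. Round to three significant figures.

142 mg/L

Css = rate / CL = 135 / 0.9500 = 142.1 mg/L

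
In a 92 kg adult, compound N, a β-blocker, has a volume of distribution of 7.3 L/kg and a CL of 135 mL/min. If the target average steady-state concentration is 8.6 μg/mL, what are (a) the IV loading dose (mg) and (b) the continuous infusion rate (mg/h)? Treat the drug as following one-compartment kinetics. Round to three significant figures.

(a) 5780 mg; (b) 69.7 mg/h

Vd = 7.3 L/kg × 92 kg = 671.6 L
Loading dose = Vd × C = 671.6 × 8.6 = 5776 mg
CL = 135 mL/min × 60/1000 = 8.100 L/h
Maintenance infusion rate = CL × Css = 8.100 × 8.6 = 69.66 mg/h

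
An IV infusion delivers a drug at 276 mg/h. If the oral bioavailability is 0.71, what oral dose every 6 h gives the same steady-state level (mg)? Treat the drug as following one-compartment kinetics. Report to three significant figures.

2330 mg

To maintain the same Css, the systemic dosing rate must be unchanged: F·D/τ = infusion rate.
D = rate × τ / F = 276 × 6 / 0.71 = 2332 mg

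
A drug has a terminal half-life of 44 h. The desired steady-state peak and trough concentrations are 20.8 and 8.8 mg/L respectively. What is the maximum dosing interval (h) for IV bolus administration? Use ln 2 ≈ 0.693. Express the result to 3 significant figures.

k = 0.693 / t½ = 0.693 / 44 = 0.01575 h⁻¹
Between IV bolus doses, concentration decays as C = C₀·e^(−kτ), so C_peak/C_trough = e^(kτ).
τ_max = ln(C_peak/C_trough) / k = ln(20.8/8.8) / 0.01575 = 0.8602 / 0.01575 = 54.62 h

54.6 h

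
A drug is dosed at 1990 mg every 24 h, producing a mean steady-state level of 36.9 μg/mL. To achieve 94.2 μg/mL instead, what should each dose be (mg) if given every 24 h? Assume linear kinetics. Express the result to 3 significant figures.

5080 mg

For first-order elimination, Css ∝ F·D/(CL·τ); F and CL are unchanged, so Css ∝ D/τ.
D₂ = D₁ × (Css,target / Css,current) = 1990 × 94.2/36.9 = 5080 mg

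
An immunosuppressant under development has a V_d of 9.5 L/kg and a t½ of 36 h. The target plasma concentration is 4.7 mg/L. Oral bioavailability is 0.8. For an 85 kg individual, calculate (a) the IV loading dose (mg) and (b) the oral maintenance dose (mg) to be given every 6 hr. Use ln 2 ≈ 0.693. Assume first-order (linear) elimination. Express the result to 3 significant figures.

(a) 3800 mg; (b) 548 mg

Vd(total) = 85 kg × 9.5 L/kg = 807.5 L
LD = Vd × C = 807.5 × 4.7 = 3795 mg
CL = 0.693 × Vd / t½ = 0.693 × 807.5 / 36 = 15.54 L/h
D = CL × Css × τ / F = 15.54 × 4.7 × 6 / 0.8 = 547.8 mg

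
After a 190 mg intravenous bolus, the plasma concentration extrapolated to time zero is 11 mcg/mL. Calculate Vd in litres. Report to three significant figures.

17.3 L

Immediately after an IV bolus, C₀ = Dose / Vd, so Vd = Dose / C₀.
Vd = 190 / 11 = 17.27 L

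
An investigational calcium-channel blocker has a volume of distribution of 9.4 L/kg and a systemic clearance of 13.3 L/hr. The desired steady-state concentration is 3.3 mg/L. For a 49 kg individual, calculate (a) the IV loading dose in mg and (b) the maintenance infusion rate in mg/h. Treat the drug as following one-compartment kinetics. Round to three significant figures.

Vd(total) = 49 kg × 9.4 L/kg = 460.6 L
Loading: fill Vd to C_target → 460.6 L × 3.3 mg/L = 1520 mg
Maintenance: replace elimination → rate = CL × Css = 13.30 × 3.3 = 43.89 mg/h

(a) 1520 mg; (b) 43.9 mg/h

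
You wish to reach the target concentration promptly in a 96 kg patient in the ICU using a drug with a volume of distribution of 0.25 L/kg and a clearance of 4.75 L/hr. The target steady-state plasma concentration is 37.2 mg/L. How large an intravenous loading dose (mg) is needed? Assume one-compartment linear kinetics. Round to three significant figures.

893 mg

Total Vd = 0.25 × 96 = 24.00 L
LD = Vd × C = 24.00 × 37.20 = 892.8 mg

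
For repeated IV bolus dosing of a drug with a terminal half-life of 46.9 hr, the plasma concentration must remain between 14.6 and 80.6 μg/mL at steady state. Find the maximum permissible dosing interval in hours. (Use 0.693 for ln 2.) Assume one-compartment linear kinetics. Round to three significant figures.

k = 0.693 / t½ = 0.693 / 46.9 = 0.01478 h⁻¹
Between IV bolus doses, concentration decays as C = C₀·e^(−kτ), so C_peak/C_trough = e^(kτ).
τ_max = ln(C_peak/C_trough) / k = ln(80.6/14.6) / 0.01478 = 1.708 / 0.01478 = 115.6 h

116 h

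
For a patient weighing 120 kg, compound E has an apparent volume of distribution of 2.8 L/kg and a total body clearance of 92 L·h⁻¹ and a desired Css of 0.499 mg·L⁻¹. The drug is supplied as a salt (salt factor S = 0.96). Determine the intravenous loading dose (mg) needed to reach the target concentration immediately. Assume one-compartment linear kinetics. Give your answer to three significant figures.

175 mg

Vd(total) = 120 kg × 2.8 L/kg = 336.0 L
LD = Vd × C / S = 336.0 × 0.4990 / 0.96 = 174.7 mg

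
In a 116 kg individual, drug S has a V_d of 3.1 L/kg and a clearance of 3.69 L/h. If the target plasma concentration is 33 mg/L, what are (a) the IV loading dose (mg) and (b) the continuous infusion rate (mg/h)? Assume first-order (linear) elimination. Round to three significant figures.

(a) 11900 mg; (b) 122 mg/h

Vd(total) = 116 kg × 3.1 L/kg = 359.6 L
Loading: fill Vd to C_target → 359.6 L × 33 mg/L = 11870 mg
Maintenance infusion rate = CL × Css = 3.690 × 33 = 121.8 mg/h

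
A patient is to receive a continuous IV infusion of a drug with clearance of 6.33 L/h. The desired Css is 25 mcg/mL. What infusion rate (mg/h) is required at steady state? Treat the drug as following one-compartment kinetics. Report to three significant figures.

Infusion rate = CL · Css = 6.330 L/h × 25 mg/L = 158.3 mg/h

158 mg/h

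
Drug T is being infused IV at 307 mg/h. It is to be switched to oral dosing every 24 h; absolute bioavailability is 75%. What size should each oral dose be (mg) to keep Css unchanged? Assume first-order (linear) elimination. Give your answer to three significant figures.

To maintain the same Css, the systemic dosing rate must be unchanged: F·D/τ = infusion rate.
D = rate × τ / F = 307 × 24 / 0.75 = 9824 mg

9820 mg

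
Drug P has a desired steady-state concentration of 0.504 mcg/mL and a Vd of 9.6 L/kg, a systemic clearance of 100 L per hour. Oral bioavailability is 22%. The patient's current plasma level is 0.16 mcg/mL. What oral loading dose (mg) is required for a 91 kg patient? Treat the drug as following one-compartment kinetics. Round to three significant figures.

Total Vd = 9.6 × 91 = 873.6 L
The loading dose fills Vd to the target concentration; clearance is irrelevant here.
Concentration deficit ΔC = 0.504 − 0.16 = 0.3440 mg/L
LD = Vd × ΔC / F = 873.6 × 0.3440 / 0.22 = 1366 mg

1370 mg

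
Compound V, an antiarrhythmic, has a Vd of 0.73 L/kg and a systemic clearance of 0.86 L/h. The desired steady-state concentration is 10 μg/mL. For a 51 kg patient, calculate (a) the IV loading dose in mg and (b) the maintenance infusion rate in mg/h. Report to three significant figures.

Total Vd = 0.73 × 51 = 37.23 L
Loading dose = Vd × C = 37.23 × 10 = 372.3 mg
Maintenance: replace elimination → rate = CL × Css = 0.8600 × 10 = 8.600 mg/h

(a) 372 mg; (b) 8.60 mg/h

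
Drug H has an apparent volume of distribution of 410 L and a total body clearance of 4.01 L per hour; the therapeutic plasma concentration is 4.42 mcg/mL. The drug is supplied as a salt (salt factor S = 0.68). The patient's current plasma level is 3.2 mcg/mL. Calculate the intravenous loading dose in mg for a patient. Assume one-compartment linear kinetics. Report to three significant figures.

736 mg

Concentration deficit ΔC = 4.42 − 3.2 = 1.220 mg/L
LD = Vd × ΔC / S = 410.0 × 1.220 / 0.68 = 735.6 mg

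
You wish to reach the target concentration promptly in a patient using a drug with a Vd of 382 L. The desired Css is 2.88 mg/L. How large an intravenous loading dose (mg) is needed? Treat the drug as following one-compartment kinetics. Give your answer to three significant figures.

LD = Vd × C = 382.0 × 2.880 = 1100 mg

1100 mg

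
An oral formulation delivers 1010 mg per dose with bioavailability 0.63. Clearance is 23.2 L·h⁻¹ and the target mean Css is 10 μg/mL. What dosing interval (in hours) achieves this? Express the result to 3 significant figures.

F·D/τ = CL·Css → τ = F·D / (CL·Css).
τ = 0.63 × 1010 / (23.2 × 10) = 2.743 h

2.74 h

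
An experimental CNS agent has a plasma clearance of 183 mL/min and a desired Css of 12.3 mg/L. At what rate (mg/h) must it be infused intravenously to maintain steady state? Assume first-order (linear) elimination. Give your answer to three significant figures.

CL = 183 mL/min × 60/1000 = 10.98 L/h
Infusion rate = CL · Css = 10.98 L/h × 12.3 mg/L = 135.1 mg/h

135 mg/h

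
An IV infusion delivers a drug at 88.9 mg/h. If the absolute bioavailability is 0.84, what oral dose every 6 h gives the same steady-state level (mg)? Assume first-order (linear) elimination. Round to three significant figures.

635 mg

To maintain the same Css, the systemic dosing rate must be unchanged: F·D/τ = infusion rate.
D = rate × τ / F = 88.9 × 6 / 0.84 = 635.0 mg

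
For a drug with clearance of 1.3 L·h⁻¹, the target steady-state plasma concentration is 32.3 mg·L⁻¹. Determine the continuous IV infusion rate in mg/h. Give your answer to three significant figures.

42.0 mg/h

Infusion rate = CL · Css = 1.300 L/h × 32.3 mg/L = 41.99 mg/h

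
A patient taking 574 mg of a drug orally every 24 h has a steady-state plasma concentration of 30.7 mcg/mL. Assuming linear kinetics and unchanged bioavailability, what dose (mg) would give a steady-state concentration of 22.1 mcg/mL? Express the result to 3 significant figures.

With linear kinetics, Css is proportional to dose rate (D/τ) at fixed clearance.
D₂ = D₁ × (Css,target / Css,current) = 574 × 22.1/30.7 = 413.2 mg

413 mg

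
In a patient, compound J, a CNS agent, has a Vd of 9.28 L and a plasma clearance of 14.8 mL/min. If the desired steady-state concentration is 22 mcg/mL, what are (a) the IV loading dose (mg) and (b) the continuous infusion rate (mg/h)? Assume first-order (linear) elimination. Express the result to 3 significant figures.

Loading: fill Vd to C_target → 9.280 L × 22 mg/L = 204.2 mg
CL = 14.8 mL/min × 60/1000 = 0.8880 L/h
Maintenance infusion rate = CL × Css = 0.8880 × 22 = 19.54 mg/h

(a) 204 mg; (b) 19.5 mg/h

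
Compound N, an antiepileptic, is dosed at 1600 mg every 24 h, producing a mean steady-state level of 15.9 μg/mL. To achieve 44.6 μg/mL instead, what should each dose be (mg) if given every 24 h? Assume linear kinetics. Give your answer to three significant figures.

4490 mg

For first-order elimination, Css ∝ F·D/(CL·τ); F and CL are unchanged, so Css ∝ D/τ.
D₂ = D₁ × (Css,target / Css,current) = 1600 × 44.6/15.9 = 4488 mg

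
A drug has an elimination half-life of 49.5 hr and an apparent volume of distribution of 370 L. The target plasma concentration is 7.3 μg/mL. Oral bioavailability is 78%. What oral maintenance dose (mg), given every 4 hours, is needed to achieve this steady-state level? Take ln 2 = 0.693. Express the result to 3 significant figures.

194 mg

CL = 0.693 × Vd / t½ = 0.693 × 370.0 / 49.5 = 5.180 L/h
D = CL × Css × τ / F = 5.180 × 7.3 × 4 / 0.78 = 193.9 mg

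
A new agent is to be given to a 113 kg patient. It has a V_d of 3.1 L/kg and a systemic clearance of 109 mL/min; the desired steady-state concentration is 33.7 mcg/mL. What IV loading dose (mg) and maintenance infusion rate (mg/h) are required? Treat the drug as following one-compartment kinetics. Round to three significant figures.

Vd = 3.1 L/kg × 113 kg = 350.3 L
Loading: fill Vd to C_target → 350.3 L × 33.7 mg/L = 11810 mg
CL = 109 mL/min × 60/1000 = 6.540 L/h
Infusion rate = 6.540 L/h × 33.7 mg/L = 220.4 mg/h

(a) 11800 mg; (b) 220 mg/h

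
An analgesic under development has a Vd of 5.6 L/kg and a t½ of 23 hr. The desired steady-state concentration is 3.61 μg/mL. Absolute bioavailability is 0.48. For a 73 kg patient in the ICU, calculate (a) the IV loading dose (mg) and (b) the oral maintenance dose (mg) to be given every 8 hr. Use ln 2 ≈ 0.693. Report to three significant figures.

Vd(total) = 73 kg × 5.6 L/kg = 408.8 L
LD = Vd × C = 408.8 × 3.61 = 1476 mg
CL = 0.693 × Vd / t½ = 0.693 × 408.8 / 23 = 12.32 L/h
D = CL × Css × τ / F = 12.32 × 3.61 × 8 / 0.48 = 741.3 mg

(a) 1480 mg; (b) 741 mg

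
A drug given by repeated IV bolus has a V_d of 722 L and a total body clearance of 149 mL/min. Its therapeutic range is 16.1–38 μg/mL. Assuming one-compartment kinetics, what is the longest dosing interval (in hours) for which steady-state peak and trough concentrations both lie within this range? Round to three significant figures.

Convert clearance: 149 mL/min × 60 min/h ÷ 1000 mL/L = 8.940 L/h
k = CL / Vd = 8.940 / 722.0 = 0.01238 h⁻¹
Between IV bolus doses, concentration decays as C = C₀·e^(−kτ), so C_peak/C_trough = e^(kτ).
τ_max = ln(C_peak/C_trough) / k = ln(38/16.1) / 0.01238 = 0.8588 / 0.01238 = 69.37 h

69.4 h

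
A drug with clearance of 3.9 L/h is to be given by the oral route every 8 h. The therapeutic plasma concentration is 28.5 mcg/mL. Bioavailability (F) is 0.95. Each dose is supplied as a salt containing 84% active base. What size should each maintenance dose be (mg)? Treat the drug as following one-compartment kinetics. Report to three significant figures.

D = CL × Css × τ / F / S = 3.900 × 28.5 × 8 / 0.95 / 0.84 = 1114 mg

1110 mg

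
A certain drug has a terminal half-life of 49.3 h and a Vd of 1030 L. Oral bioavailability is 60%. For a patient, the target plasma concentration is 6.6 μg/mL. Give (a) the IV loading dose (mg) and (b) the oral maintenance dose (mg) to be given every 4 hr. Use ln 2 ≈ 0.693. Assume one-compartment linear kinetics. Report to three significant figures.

(a) 6800 mg; (b) 637 mg

LD = Vd × C = 1030 × 6.6 = 6798 mg
CL = 0.693 × Vd / t½ = 0.693 × 1030 / 49.3 = 14.48 L/h
D = CL × Css × τ / F = 14.48 × 6.6 × 4 / 0.6 = 637.1 mg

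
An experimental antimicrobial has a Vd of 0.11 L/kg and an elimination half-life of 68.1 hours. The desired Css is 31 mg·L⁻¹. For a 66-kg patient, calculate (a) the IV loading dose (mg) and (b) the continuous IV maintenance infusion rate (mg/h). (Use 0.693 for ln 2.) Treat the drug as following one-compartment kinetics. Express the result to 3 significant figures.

(a) 225 mg; (b) 2.29 mg/h

Vd(total) = 66 kg × 0.11 L/kg = 7.260 L
LD = Vd × C = 7.260 × 31 = 225.1 mg
CL = 0.693 × Vd / t½ = 0.693 × 7.260 / 68.1 = 0.07388 L/h
Infusion rate = CL × Css = 0.07388 × 31 = 2.290 mg/h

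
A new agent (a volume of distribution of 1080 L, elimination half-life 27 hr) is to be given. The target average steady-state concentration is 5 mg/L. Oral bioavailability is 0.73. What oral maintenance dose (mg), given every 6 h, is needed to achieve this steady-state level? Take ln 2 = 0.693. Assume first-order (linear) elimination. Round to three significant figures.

1140 mg

CL = 0.693 × Vd / t½ = 0.693 × 1080 / 27 = 27.72 L/h
D = CL × Css × τ / F = 27.72 × 5 × 6 / 0.73 = 1139 mg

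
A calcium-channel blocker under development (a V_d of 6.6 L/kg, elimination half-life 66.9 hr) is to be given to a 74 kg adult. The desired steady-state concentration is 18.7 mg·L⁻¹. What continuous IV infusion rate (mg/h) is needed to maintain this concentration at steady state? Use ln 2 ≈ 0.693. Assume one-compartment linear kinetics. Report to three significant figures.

Vd = 6.6 L/kg × 74 kg = 488.4 L
k = 0.693/66.9 = 0.01036 h⁻¹, so CL = k·Vd = 0.01036 × 488.4 = 5.060 L/h
Infusion rate = CL × Css = 5.060 × 18.7 = 94.62 mg/h

94.6 mg/h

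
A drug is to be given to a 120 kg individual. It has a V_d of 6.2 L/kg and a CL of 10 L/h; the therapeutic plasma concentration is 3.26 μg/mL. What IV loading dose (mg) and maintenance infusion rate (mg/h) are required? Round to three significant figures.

(a) 2430 mg; (b) 32.6 mg/h

Vd(total) = 120 kg × 6.2 L/kg = 744.0 L
Loading dose = Vd × C = 744.0 × 3.26 = 2425 mg
Maintenance infusion rate = CL × Css = 10.00 × 3.26 = 32.60 mg/h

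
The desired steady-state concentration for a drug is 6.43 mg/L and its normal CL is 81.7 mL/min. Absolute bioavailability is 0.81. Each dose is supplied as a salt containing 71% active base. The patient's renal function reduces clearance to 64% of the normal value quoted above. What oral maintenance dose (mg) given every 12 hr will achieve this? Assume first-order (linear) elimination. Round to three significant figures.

Convert clearance: 81.7 mL/min × 60 min/h ÷ 1000 mL/L = 4.902 L/h
Patient clearance = 0.64 × 4.902 = 3.137 L/h
At steady state, dose per interval replaces the amount cleared in that interval: F·S·D/τ = CL·Css.
D = CL × Css × τ / F / S = 3.137 × 6.43 × 12 / 0.81 / 0.71 = 420.9 mg

421 mg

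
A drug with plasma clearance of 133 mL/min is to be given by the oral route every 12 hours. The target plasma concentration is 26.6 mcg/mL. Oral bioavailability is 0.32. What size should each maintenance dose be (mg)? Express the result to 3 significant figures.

CL = 133 mL/min = 133 × 0.06 = 7.980 L/h
D = CL × Css × τ / F = 7.980 × 26.6 × 12 / 0.32 = 7960 mg

7960 mg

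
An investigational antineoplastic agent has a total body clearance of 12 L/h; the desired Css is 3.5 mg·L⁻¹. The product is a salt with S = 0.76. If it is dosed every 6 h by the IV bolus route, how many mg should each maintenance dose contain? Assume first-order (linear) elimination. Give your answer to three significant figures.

D = CL × Css × τ / S = 12.00 × 3.5 × 6 / 0.76 = 331.6 mg

332 mg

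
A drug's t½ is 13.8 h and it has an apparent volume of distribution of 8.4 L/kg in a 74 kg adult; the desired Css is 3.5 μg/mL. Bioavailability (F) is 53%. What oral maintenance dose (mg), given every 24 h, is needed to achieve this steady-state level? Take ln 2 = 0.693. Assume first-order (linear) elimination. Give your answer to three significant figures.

4950 mg

Vd(total) = 74 kg × 8.4 L/kg = 621.6 L
CL = ln 2 · Vd / t½ = 0.693 × 621.6 / 13.8 = 31.22 L/h
D = CL × Css × τ / F = 31.22 × 3.5 × 24 / 0.53 = 4948 mg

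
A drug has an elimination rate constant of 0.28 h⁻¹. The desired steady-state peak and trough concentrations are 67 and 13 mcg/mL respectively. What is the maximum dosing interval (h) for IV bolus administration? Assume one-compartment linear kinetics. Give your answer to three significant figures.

5.86 h

Between IV bolus doses, concentration decays as C = C₀·e^(−kτ), so C_peak/C_trough = e^(kτ).
τ_max = ln(C_peak/C_trough) / k = ln(67/13) / 0.2800 = 1.640 / 0.2800 = 5.857 h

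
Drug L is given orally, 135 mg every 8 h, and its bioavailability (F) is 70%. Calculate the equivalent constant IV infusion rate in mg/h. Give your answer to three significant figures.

11.8 mg/h

Equivalent systemic input: infusion rate = F·D/τ.
Rate = 0.7 × 135 / 8 = 11.81 mg/h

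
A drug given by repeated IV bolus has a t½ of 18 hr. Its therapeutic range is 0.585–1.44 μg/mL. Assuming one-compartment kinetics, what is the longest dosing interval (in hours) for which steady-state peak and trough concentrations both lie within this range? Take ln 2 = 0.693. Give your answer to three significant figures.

k = 0.693 / t½ = 0.693 / 18 = 0.03850 h⁻¹
Between IV bolus doses, concentration decays as C = C₀·e^(−kτ), so C_peak/C_trough = e^(kτ).
τ_max = ln(C_peak/C_trough) / k = ln(1.44/0.585) / 0.03850 = 0.9008 / 0.03850 = 23.40 h

23.4 h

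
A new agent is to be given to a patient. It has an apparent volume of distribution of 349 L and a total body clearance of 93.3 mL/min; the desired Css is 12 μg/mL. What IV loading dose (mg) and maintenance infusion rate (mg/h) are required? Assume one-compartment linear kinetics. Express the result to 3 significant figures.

Loading: fill Vd to C_target → 349.0 L × 12 mg/L = 4188 mg
CL = 93.3 mL/min = 93.3 × 0.06 = 5.598 L/h
Maintenance: replace elimination → rate = CL × Css = 5.598 × 12 = 67.18 mg/h

(a) 4190 mg; (b) 67.2 mg/h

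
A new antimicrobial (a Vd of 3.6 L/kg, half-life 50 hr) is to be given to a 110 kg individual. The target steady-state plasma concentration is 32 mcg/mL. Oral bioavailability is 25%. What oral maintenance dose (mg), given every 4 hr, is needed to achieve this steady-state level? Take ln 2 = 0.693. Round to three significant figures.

Total Vd = 3.6 × 110 = 396.0 L
CL = ln 2 · Vd / t½ = 0.693 × 396.0 / 50 = 5.489 L/h
D = CL × Css × τ / F = 5.489 × 32 × 4 / 0.25 = 2810 mg

2810 mg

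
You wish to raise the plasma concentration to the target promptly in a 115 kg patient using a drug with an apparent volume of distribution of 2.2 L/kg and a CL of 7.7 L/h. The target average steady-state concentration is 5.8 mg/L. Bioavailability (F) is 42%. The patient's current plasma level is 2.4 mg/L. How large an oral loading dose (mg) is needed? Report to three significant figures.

2050 mg

Vd = 2.2 L/kg × 115 kg = 253.0 L
Concentration deficit ΔC = 5.8 − 2.4 = 3.400 mg/L
LD = Vd × ΔC / F = 253.0 × 3.400 / 0.42 = 2048 mg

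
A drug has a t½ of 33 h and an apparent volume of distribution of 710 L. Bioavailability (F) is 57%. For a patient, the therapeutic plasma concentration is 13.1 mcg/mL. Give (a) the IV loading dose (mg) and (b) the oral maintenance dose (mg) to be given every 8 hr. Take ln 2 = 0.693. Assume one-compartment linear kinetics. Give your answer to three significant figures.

LD = Vd × C = 710.0 × 13.1 = 9301 mg
CL = 0.693 × Vd / t½ = 0.693 × 710.0 / 33 = 14.91 L/h
D = CL × Css × τ / F = 14.91 × 13.1 × 8 / 0.57 = 2741 mg

(a) 9300 mg; (b) 2740 mg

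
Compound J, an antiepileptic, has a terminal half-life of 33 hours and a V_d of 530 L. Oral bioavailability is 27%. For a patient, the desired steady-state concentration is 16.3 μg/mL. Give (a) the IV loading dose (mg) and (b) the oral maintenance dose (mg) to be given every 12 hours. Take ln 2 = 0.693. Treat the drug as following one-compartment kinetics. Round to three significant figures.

LD = Vd × C = 530.0 × 16.3 = 8639 mg
CL = 0.693 × Vd / t½ = 0.693 × 530.0 / 33 = 11.13 L/h
D = CL × Css × τ / F = 11.13 × 16.3 × 12 / 0.27 = 8063 mg

(a) 8640 mg; (b) 8060 mg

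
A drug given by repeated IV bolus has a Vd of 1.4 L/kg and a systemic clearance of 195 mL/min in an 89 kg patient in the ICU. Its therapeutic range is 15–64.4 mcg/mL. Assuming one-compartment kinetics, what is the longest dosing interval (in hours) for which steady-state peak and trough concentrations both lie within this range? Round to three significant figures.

Vd = 1.4 L/kg × 89 kg = 124.6 L
CL = 195 mL/min = 195 × 0.06 = 11.70 L/h
k = CL / Vd = 11.70 / 124.6 = 0.09390 h⁻¹
Between IV bolus doses, concentration decays as C = C₀·e^(−kτ), so C_peak/C_trough = e^(kτ).
τ_max = ln(C_peak/C_trough) / k = ln(64.4/15) / 0.09390 = 1.457 / 0.09390 = 15.52 h

15.5 h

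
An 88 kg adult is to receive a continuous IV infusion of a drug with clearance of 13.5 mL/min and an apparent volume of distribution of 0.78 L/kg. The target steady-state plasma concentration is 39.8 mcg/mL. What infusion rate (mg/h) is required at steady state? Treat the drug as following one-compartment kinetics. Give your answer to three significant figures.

CL = 13.5 mL/min = 13.5 × 0.06 = 0.8100 L/h
Infusion rate = CL · Css = 0.8100 L/h × 39.8 mg/L = 32.24 mg/h

32.2 mg/h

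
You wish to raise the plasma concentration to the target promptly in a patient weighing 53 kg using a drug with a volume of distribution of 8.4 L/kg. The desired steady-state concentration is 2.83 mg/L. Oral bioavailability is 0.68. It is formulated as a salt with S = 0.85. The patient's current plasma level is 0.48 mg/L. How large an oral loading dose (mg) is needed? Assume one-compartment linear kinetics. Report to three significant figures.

Vd = 8.4 L/kg × 53 kg = 445.2 L
Concentration deficit ΔC = 2.83 − 0.48 = 2.350 mg/L
LD = Vd × ΔC / F / S = 445.2 × 2.350 / 0.68 / 0.85 = 1810 mg

1810 mg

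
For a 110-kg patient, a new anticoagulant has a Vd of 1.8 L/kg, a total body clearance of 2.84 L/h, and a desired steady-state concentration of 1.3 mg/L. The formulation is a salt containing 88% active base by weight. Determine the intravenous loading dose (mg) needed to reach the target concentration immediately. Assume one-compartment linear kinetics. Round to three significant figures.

293 mg

Vd(total) = 110 kg × 1.8 L/kg = 198.0 L
LD = Vd × C / S = 198.0 × 1.300 / 0.88 = 292.5 mg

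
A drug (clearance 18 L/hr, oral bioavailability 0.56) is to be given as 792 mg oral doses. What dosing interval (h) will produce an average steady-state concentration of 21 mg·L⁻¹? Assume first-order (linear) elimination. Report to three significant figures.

F·D/τ = CL·Css → τ = F·D / (CL·Css).
τ = 0.56 × 792 / (18 × 21) = 1.173 h

1.17 h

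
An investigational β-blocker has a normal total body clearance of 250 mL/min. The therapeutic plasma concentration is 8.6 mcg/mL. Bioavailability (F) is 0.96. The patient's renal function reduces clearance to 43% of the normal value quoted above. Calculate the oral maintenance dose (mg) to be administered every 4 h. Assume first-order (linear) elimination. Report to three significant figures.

231 mg

Convert clearance: 250 mL/min × 60 min/h ÷ 1000 mL/L = 15.00 L/h
Patient clearance = 0.43 × 15.00 = 6.450 L/h
D = CL × Css × τ / F = 6.450 × 8.6 × 4 / 0.96 = 231.1 mg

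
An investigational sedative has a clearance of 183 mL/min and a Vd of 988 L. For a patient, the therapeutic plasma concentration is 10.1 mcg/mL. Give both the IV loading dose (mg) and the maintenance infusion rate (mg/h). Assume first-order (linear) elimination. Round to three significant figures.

LD = Vd · C_target = 988.0 × 10.1 = 9979 mg
CL = 183 mL/min = 183 × 0.06 = 10.98 L/h
Maintenance infusion rate = CL × Css = 10.98 × 10.1 = 110.9 mg/h

(a) 9980 mg; (b) 111 mg/h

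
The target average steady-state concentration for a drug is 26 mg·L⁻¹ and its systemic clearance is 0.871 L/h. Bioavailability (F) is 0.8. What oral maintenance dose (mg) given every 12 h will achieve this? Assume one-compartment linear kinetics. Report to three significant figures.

D = CL × Css × τ / F = 0.8710 × 26 × 12 / 0.8 = 339.7 mg

340 mg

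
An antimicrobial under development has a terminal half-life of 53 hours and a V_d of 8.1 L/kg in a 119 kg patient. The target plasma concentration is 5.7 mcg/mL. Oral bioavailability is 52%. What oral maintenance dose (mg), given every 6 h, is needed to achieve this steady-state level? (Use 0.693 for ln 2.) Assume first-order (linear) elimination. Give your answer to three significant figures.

Vd(total) = 119 kg × 8.1 L/kg = 963.9 L
CL = ln 2 · Vd / t½ = 0.693 × 963.9 / 53 = 12.60 L/h
D = CL × Css × τ / F = 12.60 × 5.7 × 6 / 0.52 = 828.7 mg

829 mg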